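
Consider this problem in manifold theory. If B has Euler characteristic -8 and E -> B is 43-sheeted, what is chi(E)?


For a finite covering: chi(E) = (number of sheets) * chi(B).
chi(E) = 43 * (-8) = -344

-344


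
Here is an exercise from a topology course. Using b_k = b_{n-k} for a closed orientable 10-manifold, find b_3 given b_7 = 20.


Poincare duality for closed orientable n-manifolds: b_k = b_{n-k}.
Here n = 10, so b_3 = b_7 = 20

20


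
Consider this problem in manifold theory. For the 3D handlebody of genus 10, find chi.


A genus-g handlebody deformation retracts to a wedge of g circles.
chi(vee_g S^1) = 1 - g.
chi(H_10) = 1 - 10 = -9

-9


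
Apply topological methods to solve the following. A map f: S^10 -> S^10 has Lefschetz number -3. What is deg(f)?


L(f) = 1 + (-1)^10 deg(f) on S^10.
-3 = 1 + (-1)^10 * deg(f)
(-1)^10 * deg(f) = -4
deg(f) = -4

-4


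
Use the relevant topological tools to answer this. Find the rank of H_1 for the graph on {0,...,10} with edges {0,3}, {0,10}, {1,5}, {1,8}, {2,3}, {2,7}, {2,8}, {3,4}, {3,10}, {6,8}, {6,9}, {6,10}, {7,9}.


b_1 = E - V + (number of components).
E = 13, V = 11, components = 1.
b_1 = 13 - 11 + 1 = 3

3


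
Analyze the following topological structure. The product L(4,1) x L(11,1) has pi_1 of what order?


pi_1(X x Y) = pi_1(X) x pi_1(Y).
pi_1(L(4,1)) = Z/4, pi_1(L(11,1)) = Z/11.
|Z/4 x Z/11| = 4 * 11 = 44

44


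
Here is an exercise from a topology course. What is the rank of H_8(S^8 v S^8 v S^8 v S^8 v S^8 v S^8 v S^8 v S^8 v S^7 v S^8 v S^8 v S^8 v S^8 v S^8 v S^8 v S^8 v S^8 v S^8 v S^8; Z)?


For a wedge of spheres, H_k (k>0) is free on one generator per sphere of dimension k.
Spheres of dimension 8: count = 18.
b_8 = 18

18


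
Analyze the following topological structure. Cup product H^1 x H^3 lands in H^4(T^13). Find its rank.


Cup product: H^p x H^q -> H^{p+q}; here p+q = 1+3 = 4.
rank H^k(T^n) = C(n,k).
C(13,4) = 715

715


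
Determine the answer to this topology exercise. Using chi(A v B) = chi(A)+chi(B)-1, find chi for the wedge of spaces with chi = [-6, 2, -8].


chi(A v B) = chi(A) + chi(B) - 1 (one point identified).
For 3 spaces: chi = (sum chi_i) - (3 - 1).
sum = -12; chi = -12 - 2 = -14

-14


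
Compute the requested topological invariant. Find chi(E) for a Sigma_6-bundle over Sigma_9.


For a fiber bundle F -> E -> B (with CW structure): chi(E) = chi(B) * chi(F).
chi(Sigma_9) = -16, chi(Sigma_6) = -10.
chi(E) = (-16) * (-10) = 160

160


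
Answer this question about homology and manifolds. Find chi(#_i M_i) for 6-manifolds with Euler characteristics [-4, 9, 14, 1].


For n-manifolds: chi(A#B) = chi(A) + chi(B) - chi(S^6).
chi(S^6) = 1 + (-1)^6 = 2.
chi(#) = (sum chi_i) - (4-1)*chi(S^6) = 20 - 3*2 = 14

14


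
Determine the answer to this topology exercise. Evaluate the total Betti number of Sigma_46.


For Sigma_46: b_0 = 1, b_1 = 2g = 92, b_2 = 1.
Total = 1 + 92 + 1 = 94

94


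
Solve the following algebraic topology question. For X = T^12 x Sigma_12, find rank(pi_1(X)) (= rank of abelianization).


pi_1(A x B) = pi_1(A) x pi_1(B); rank of abelianization = b_1.
b_1(T^12) = 12, b_1(Sigma_12) = 2*12 = 24.
b_1(product) = 12 + 24 = 36

36


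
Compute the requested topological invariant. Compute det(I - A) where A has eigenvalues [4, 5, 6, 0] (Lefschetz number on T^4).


For a torus self-map: L(f) = det(I - A) where A acts on H_1.
L(f) = (1-4) * (1-5) * (1-6) * (1-0) = -3 * -4 * -5 * 1 = -60

-60


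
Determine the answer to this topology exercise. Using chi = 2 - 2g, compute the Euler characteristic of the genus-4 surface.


For a closed orientable surface of genus g: chi = 2 - 2g.
Here g = 4.
chi = 2 - 2*4 = 2 - 8 = -6

-6


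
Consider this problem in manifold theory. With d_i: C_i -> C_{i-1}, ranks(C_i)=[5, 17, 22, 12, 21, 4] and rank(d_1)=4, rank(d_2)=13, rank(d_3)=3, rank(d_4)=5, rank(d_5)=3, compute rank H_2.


rank H_k = rank(ker d_k) - rank(im d_{k+1}).
rank(ker d_2) = rank(C_2) - rank(d_2) = 22 - 13 = 9.
rank(im d_{2+1}) = 3.
rank H_2 = 9 - 3 = 6

6


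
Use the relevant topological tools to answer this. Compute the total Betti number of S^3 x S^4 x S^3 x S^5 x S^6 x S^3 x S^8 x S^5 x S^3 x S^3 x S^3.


Total Betti number is multiplicative under products.
Each S^d (d>=1) has total Betti number 2.
There are 11 sphere factors.
Total = 2^11 = 2048

2048


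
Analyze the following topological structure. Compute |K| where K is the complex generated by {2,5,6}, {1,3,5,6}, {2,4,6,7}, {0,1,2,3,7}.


Each maximal simplex on m vertices has 2^m - 1 nonempty faces.
Take the union (dedupe shared faces).
Total distinct faces = 56

56


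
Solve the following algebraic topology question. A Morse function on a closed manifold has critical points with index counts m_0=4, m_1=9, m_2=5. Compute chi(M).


Morse theory: chi(M) = sum_k (-1)^k m_k where m_k = #(index-k critical points).
= (4) + (-9) + (5) = 0

0


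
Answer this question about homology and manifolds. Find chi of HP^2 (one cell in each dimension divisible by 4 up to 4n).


HP^2 has one cell in each dimension 0, 4, ..., 4*2 (2+1 cells, all even-dim).
chi = 2 + 1 = 3

3


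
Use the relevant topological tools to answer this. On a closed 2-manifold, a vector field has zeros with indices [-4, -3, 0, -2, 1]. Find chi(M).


Poincare-Hopf: chi(M) = sum of indices of zeros.
chi = (-4) + (-3) + (0) + (-2) + (1) = -8

-8


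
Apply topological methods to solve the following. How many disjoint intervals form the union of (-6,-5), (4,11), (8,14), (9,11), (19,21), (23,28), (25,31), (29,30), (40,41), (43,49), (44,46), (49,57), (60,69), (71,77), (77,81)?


Sort and merge overlapping open intervals.
Merged: (-6,-5), (4,14), (19,21), (23,31), (40,41), (43,49), (49,57), (60,69), (71,77), (77,81).
Number of components = 10

10


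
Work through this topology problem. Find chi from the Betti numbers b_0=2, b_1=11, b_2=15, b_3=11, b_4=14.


chi = sum_k (-1)^k b_k.
= (2) + (-11) + (15) + (-11) + (14)
= 9

9


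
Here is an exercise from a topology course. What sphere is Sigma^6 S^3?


Each suspension raises dimension by 1: Sigma S^n = S^{n+1}.
Sigma^6 S^3 = S^{3+6} = S^9

9


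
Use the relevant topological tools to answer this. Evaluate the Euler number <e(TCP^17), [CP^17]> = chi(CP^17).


For any closed oriented manifold, <e(TM),[M]> = chi(M).
chi(CP^17) = 17+1 = 18

18


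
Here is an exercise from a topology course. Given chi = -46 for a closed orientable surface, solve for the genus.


chi = 2 - 2g for closed orientable surfaces.
-46 = 2 - 2g
2g = 2 - (-46) = 48
g = 24

24


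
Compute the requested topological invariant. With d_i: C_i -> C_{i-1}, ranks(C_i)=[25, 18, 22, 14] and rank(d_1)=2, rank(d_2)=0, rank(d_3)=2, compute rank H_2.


rank H_k = rank(ker d_k) - rank(im d_{k+1}).
rank(ker d_2) = rank(C_2) - rank(d_2) = 22 - 0 = 22.
rank(im d_{2+1}) = 2.
rank H_2 = 22 - 2 = 20

20


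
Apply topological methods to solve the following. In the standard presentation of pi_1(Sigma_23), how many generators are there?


Standard presentation: pi_1(Sigma_g) = <a_1,b_1,...,a_g,b_g | [a_1,b_1]...[a_g,b_g] = 1>.
Number of generators = 2g = 2*23 = 46

46


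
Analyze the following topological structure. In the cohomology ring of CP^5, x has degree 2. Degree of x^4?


|x| = 2 in H^*(CP^n).
|x^4| = 4 * |x| = 4 * 2 = 8

8


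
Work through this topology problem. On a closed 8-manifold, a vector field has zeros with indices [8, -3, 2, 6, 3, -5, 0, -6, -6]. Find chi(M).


Poincare-Hopf: chi(M) = sum of indices of zeros.
chi = (8) + (-3) + (2) + (6) + (3) + (-5) + (0) + (-6) + (-6) = -1

-1


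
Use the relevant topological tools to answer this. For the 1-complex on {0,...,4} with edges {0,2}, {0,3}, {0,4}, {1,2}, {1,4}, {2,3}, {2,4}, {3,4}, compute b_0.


Run DFS/union-find over 5 vertices.
V = 5, E = 8.
Number of components = 1

1


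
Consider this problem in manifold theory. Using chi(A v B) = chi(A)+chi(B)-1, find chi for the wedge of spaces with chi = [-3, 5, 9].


chi(A v B) = chi(A) + chi(B) - 1 (one point identified).
For 3 spaces: chi = (sum chi_i) - (3 - 1).
sum = 11; chi = 11 - 2 = 9

9


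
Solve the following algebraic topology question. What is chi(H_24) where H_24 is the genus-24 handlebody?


A genus-g handlebody deformation retracts to a wedge of g circles.
chi(vee_g S^1) = 1 - g.
chi(H_24) = 1 - 24 = -23

-23


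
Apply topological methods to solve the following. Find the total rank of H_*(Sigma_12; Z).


For Sigma_12: b_0 = 1, b_1 = 2g = 24, b_2 = 1.
Total = 1 + 24 + 1 = 26

26


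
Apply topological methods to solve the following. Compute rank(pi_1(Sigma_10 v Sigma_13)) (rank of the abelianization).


For a wedge: H_1(A v B) = H_1(A) + H_1(B).
b_1(Sigma_10) = 20, b_1(Sigma_13) = 26.
b_1 = 20 + 26 = 46

46


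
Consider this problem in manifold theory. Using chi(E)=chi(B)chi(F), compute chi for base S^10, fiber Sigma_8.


chi(S^10) = 2 (n even), chi(Sigma_8) = 2 - 2*8 = -14.
chi(E) = 2 * (-14) = -28

-28


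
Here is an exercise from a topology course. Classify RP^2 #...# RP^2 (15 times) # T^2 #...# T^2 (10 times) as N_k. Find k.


Since a >= 1, the sum is non-orientable; each T^2 can be replaced by RP^2 # RP^2 (since T^2#RP^2 = 3RP^2).
Total crosscaps k = 15 + 2*10 = 35.
Check via chi: chi = 15*1 + 10*0 - (15+10-1)*2 = -33 = 2 - k = -33. Consistent.

35


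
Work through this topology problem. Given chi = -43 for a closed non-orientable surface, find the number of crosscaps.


chi = 2 - k for closed non-orientable surfaces with k crosscaps.
-43 = 2 - k
k = 2 - (-43) = 45

45


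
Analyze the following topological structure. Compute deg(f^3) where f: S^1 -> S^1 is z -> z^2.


deg(f) = 2. Degree is multiplicative: deg(f^3) = (deg f)^3.
deg(f^3) = (2)^3 = 8

8


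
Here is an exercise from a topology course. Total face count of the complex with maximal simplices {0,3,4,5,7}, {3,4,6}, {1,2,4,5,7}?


Each maximal simplex on m vertices has 2^m - 1 nonempty faces.
Take the union (dedupe shared faces).
Total distinct faces = 59

59


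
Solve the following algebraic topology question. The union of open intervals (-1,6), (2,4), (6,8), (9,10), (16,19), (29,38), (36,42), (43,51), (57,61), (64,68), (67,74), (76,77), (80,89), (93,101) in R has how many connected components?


Sort and merge overlapping open intervals.
Merged: (-1,6), (6,8), (9,10), (16,19), (29,42), (43,51), (57,61), (64,74), (76,77), (80,89), (93,101).
Number of components = 11

11


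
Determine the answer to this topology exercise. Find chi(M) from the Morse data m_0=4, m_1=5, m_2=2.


Morse theory: chi(M) = sum_k (-1)^k m_k where m_k = #(index-k critical points).
= (4) + (-5) + (2) = 1

1


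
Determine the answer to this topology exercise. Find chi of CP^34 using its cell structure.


CP^34 has one cell in each even dimension 0, 2, ..., 2*34 (34+1 cells total).
All cells are even-dimensional, so chi = number of cells.
chi = 34 + 1 = 35

35


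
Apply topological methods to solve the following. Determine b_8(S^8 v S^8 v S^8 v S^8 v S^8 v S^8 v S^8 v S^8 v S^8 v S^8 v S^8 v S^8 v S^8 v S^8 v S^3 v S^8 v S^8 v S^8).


For a wedge of spheres, H_k (k>0) is free on one generator per sphere of dimension k.
Spheres of dimension 8: count = 17.
b_8 = 17

17


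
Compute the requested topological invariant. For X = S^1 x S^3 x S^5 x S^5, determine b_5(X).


Each S^d has Poincare polynomial 1 + t^d.
The product S^1 x S^3 x S^5 x S^5 has Poincare polynomial prod(1+t^d_i).
Expanding: b_0=1, b_1=1, b_3=1, b_4=1, b_5=2, b_6=2, b_8=2, b_9=2, b_10=1, b_11=1, b_13=1, b_14=1.
b_5 = 2

2


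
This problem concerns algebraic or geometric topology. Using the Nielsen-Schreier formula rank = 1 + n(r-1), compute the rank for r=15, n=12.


Nielsen-Schreier: an index-n subgroup of F_r is free of rank 1 + n(r-1).
Equivalently: chi(cover) = n*chi(base); chi(vee_r S^1) = 1 - 15 = -14.
chi(E) = 12*(-14) = -168; rank = 1 - chi(E) = 1 - (-168) = 169.
rank = 1 + 12*(15-1) = 1 + 168 = 169

169


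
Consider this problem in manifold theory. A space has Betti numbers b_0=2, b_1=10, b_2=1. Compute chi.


chi = sum_k (-1)^k b_k.
= (2) + (-10) + (1)
= -7

-7


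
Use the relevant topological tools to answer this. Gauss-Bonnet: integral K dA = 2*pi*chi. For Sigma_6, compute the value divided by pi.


Gauss-Bonnet: integral K dA = 2*pi*chi(M).
chi(Sigma_6) = 2 - 2*6 = -10.
(integral K dA)/pi = 2*chi = 2*(-10) = -20

-20


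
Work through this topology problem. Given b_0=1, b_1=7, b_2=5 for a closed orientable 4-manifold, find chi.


By Poincare duality b_k = b_{4-k}, so full Betti numbers: b_0=1, b_1=7, b_2=5, b_3=7, b_4=1.
chi = sum (-1)^k b_k = -7

-7


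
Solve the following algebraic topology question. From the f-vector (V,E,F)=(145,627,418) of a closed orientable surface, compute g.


chi = V - E + F = 145 - 627 + 418 = -64
For orientable closed surface: chi = 2 - 2g, so g = (2 - chi)/2.
g = (2 - (-64)) / 2 = 66 / 2 = 33

33


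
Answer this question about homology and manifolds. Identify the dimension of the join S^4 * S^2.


Join of spheres: S^m * S^n = S^{m+n+1}.
dim = 4 + 2 + 1 = 7

7


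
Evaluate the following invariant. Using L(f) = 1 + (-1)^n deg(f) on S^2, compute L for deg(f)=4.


On S^2: L(f) = tr(f_0*) + (-1)^2 tr(f_2*) = 1 + (-1)^2 * deg(f).
L(f) = 1 + (-1)^2 * 4 = 1 + 4 = 5

5


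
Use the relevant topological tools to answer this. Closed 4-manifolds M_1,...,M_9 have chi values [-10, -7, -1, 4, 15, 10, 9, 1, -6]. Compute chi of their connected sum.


For n-manifolds: chi(A#B) = chi(A) + chi(B) - chi(S^4).
chi(S^4) = 1 + (-1)^4 = 2.
chi(#) = (sum chi_i) - (9-1)*chi(S^4) = 15 - 8*2 = -1

-1


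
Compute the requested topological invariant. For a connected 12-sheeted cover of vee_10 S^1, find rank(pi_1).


Nielsen-Schreier: an index-n subgroup of F_r is free of rank 1 + n(r-1).
Equivalently: chi(cover) = n*chi(base); chi(vee_r S^1) = 1 - 10 = -9.
chi(E) = 12*(-9) = -108; rank = 1 - chi(E) = 1 - (-108) = 109.
rank = 1 + 12*(10-1) = 1 + 108 = 109

109


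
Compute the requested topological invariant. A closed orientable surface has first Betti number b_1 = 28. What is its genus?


For a closed orientable surface: b_1 = 2g.
28 = 2g
g = 28 / 2 = 14

14


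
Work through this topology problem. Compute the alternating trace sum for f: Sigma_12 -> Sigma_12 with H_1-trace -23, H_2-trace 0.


L(f) = tr(f_0*) - tr(f_1*) + tr(f_2*).
= 1 - (-23) + (0)
= 24

24


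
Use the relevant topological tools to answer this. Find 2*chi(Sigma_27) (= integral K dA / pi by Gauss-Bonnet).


Gauss-Bonnet: integral K dA = 2*pi*chi(M).
chi(Sigma_27) = 2 - 2*27 = -52.
(integral K dA)/pi = 2*chi = 2*(-52) = -104

-104


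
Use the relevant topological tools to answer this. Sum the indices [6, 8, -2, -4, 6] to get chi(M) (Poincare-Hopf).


Poincare-Hopf: chi(M) = sum of indices of zeros.
chi = (6) + (8) + (-2) + (-4) + (6) = 14

14


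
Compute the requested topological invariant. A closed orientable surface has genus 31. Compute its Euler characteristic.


For a closed orientable surface of genus g: chi = 2 - 2g.
Here g = 31.
chi = 2 - 2*31 = 2 - 62 = -60

-60


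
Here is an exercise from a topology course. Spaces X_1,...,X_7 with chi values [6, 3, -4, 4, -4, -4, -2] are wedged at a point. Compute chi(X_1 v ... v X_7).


chi(A v B) = chi(A) + chi(B) - 1 (one point identified).
For 7 spaces: chi = (sum chi_i) - (7 - 1).
sum = -1; chi = -1 - 6 = -7

-7


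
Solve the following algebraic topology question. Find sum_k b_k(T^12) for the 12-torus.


b_k(T^12) = C(12,k), so the sum over k is sum_k C(12,k) = 2^12.
Total = 2^12 = 4096

4096


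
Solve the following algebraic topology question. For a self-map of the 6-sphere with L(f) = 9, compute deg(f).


L(f) = 1 + (-1)^6 deg(f) on S^6.
9 = 1 + (-1)^6 * deg(f)
(-1)^6 * deg(f) = 8
deg(f) = 8

8


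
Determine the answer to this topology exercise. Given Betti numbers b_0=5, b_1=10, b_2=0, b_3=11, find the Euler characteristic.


chi = sum_k (-1)^k b_k.
= (5) + (-10) + (0) + (-11)
= -16

-16


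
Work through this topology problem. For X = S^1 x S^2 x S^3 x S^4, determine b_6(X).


Each S^d has Poincare polynomial 1 + t^d.
The product S^1 x S^2 x S^3 x S^4 has Poincare polynomial prod(1+t^d_i).
Expanding: b_0=1, b_1=1, b_2=1, b_3=2, b_4=2, b_5=2, b_6=2, b_7=2, b_8=1, b_9=1, b_10=1.
b_6 = 2

2


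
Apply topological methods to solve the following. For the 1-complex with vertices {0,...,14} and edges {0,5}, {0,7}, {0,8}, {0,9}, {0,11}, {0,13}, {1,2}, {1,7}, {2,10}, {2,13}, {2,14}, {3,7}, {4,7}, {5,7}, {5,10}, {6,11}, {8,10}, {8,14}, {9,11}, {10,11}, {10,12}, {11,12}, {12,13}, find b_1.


b_1 = E - V + (number of components).
E = 23, V = 15, components = 1.
b_1 = 23 - 15 + 1 = 9

9


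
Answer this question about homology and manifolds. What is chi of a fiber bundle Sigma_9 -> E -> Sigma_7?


For a fiber bundle F -> E -> B (with CW structure): chi(E) = chi(B) * chi(F).
chi(Sigma_7) = -12, chi(Sigma_9) = -16.
chi(E) = (-12) * (-16) = 192

192


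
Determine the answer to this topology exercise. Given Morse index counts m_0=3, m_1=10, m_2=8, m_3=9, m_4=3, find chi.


Morse theory: chi(M) = sum_k (-1)^k m_k where m_k = #(index-k critical points).
= (3) + (-10) + (8) + (-9) + (3) = -5

-5


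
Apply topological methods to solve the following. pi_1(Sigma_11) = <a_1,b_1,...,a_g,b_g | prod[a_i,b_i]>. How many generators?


Standard presentation: pi_1(Sigma_g) = <a_1,b_1,...,a_g,b_g | [a_1,b_1]...[a_g,b_g] = 1>.
Number of generators = 2g = 2*11 = 22

22


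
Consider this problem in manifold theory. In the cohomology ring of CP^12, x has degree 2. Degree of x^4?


|x| = 2 in H^*(CP^n).
|x^4| = 4 * |x| = 4 * 2 = 8

8


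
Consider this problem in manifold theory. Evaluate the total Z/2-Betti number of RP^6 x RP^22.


dim H^*(RP^n; Z/2) = n+1 (one Z/2 in each degree 0..n).
Total Betti number is multiplicative.
Total = (6+1) * (22+1) = 7 * 23 = 161

161


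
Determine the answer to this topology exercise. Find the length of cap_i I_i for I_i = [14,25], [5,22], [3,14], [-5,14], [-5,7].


Intersection = [max(a_i), min(b_i)] = [14, 7].
Since 14 > 7, the intersection is empty.
Length = 0

0


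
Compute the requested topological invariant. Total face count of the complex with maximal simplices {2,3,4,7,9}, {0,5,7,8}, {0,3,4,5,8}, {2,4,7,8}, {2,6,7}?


Each maximal simplex on m vertices has 2^m - 1 nonempty faces.
Take the union (dedupe shared faces).
Total distinct faces = 75

75


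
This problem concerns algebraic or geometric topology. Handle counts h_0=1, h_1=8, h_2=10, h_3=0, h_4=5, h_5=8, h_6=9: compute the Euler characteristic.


Handles of index k contribute (-1)^k to chi (same as CW cells).
chi = (1) + (-8) + (10) + (0) + (5) + (-8) + (9) = 9

9


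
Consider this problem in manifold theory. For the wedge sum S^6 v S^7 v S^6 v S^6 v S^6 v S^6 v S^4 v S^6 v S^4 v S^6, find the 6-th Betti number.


For a wedge of spheres, H_k (k>0) is free on one generator per sphere of dimension k.
Spheres of dimension 6: count = 7.
b_6 = 7

7


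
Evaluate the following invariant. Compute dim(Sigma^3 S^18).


Each suspension raises dimension by 1: Sigma S^n = S^{n+1}.
Sigma^3 S^18 = S^{18+3} = S^21

21


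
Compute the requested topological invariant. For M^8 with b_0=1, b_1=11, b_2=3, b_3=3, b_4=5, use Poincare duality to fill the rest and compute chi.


By Poincare duality b_k = b_{8-k}, so full Betti numbers: b_0=1, b_1=11, b_2=3, b_3=3, b_4=5, b_5=3, b_6=3, b_7=11, b_8=1.
chi = sum (-1)^k b_k = -15

-15


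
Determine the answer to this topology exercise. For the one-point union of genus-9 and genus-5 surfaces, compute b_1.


For a wedge: H_1(A v B) = H_1(A) + H_1(B).
b_1(Sigma_9) = 18, b_1(Sigma_5) = 10.
b_1 = 18 + 10 = 28

28


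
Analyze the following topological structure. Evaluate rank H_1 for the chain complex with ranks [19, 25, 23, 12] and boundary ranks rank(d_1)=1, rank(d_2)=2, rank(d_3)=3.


rank H_k = rank(ker d_k) - rank(im d_{k+1}).
rank(ker d_1) = rank(C_1) - rank(d_1) = 25 - 1 = 24.
rank(im d_{1+1}) = 2.
rank H_1 = 24 - 2 = 22

22


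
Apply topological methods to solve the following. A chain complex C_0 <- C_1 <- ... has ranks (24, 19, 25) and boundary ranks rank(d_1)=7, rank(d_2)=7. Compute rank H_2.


rank H_k = rank(ker d_k) - rank(im d_{k+1}).
rank(ker d_2) = rank(C_2) - rank(d_2) = 25 - 7 = 18.
rank(im d_{2+1}) = 0.
rank H_2 = 18 - 0 = 18

18


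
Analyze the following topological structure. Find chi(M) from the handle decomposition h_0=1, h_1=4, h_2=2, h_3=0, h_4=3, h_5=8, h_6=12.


Handles of index k contribute (-1)^k to chi (same as CW cells).
chi = (1) + (-4) + (2) + (0) + (3) + (-8) + (12) = 6

6


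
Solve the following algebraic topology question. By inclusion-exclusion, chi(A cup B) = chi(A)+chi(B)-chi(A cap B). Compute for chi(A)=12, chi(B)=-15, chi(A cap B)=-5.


chi(A cup B) = chi(A) + chi(B) - chi(A cap B)
= 12 + (-15) - (-5)
= 2

2


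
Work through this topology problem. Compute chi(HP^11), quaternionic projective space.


HP^11 has one cell in each dimension 0, 4, ..., 4*11 (11+1 cells, all even-dim).
chi = 11 + 1 = 12

12


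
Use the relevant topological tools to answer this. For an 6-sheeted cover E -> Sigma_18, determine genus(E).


For an n-sheeted cover: chi(E) = n * chi(B).
chi(Sigma_18) = 2 - 2*18 = -34.
chi(E) = 6 * (-34) = -204.
genus(E) = (2 - chi(E))/2 = (2 - (-204))/2 = 206/2 = 103

103


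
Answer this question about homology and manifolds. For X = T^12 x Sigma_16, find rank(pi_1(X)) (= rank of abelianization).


pi_1(A x B) = pi_1(A) x pi_1(B); rank of abelianization = b_1.
b_1(T^12) = 12, b_1(Sigma_16) = 2*16 = 32.
b_1(product) = 12 + 32 = 44

44


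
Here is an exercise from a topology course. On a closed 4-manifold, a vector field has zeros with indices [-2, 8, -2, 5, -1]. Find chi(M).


Poincare-Hopf: chi(M) = sum of indices of zeros.
chi = (-2) + (8) + (-2) + (5) + (-1) = 8

8


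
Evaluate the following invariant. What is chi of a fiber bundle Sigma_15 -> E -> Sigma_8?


For a fiber bundle F -> E -> B (with CW structure): chi(E) = chi(B) * chi(F).
chi(Sigma_8) = -14, chi(Sigma_15) = -28.
chi(E) = (-14) * (-28) = 392

392


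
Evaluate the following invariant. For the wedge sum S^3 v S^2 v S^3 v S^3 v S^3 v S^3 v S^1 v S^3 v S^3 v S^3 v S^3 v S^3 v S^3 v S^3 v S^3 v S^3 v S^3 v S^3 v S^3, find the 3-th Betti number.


For a wedge of spheres, H_k (k>0) is free on one generator per sphere of dimension k.
Spheres of dimension 3: count = 17.
b_3 = 17

17


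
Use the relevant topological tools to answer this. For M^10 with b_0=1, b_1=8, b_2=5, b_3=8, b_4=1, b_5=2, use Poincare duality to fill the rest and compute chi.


By Poincare duality b_k = b_{10-k}, so full Betti numbers: b_0=1, b_1=8, b_2=5, b_3=8, b_4=1, b_5=2, b_6=1, b_7=8, b_8=5, b_9=8, b_10=1.
chi = sum (-1)^k b_k = -20

-20


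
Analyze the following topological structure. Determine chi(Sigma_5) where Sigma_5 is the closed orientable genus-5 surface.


For a closed orientable surface of genus g: chi = 2 - 2g.
Here g = 5.
chi = 2 - 2*5 = 2 - 10 = -8

-8


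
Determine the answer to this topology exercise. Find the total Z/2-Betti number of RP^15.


H^k(RP^15; Z/2) = Z/2 for each 0 <= k <= 15.
Total dimension = 15 + 1 = 16

16


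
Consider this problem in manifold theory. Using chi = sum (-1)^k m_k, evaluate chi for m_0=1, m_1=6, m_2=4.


Morse theory: chi(M) = sum_k (-1)^k m_k where m_k = #(index-k critical points).
= (1) + (-6) + (4) = -1

-1


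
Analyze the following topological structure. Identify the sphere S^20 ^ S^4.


S^m ^ S^n = S^{m+n}.
k = 20 + 4 = 24

24


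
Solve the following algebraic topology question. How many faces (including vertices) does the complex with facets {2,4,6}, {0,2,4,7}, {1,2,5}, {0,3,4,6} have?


Each maximal simplex on m vertices has 2^m - 1 nonempty faces.
Take the union (dedupe shared faces).
Total distinct faces = 35

35


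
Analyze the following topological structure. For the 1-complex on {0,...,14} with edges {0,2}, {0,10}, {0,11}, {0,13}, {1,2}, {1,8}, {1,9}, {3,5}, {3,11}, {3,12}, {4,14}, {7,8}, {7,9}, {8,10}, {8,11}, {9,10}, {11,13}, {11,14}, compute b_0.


Run DFS/union-find over 15 vertices.
V = 15, E = 18.
Number of components = 2

2


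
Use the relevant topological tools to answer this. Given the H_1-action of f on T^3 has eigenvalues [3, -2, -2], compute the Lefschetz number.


For a torus self-map: L(f) = det(I - A) where A acts on H_1.
L(f) = (1-3) * (1--2) * (1--2) = -2 * 3 * 3 = -18

-18


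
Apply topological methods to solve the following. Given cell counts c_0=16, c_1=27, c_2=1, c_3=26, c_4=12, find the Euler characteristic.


chi = sum_k (-1)^k c_k.
= (-1)^0*16 + (-1)^1*27 + (-1)^2*1 + (-1)^3*26 + (-1)^4*12
= (16) + (-27) + (1) + (-26) + (12)
= -24

-24


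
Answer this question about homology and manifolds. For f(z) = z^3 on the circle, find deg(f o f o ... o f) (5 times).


deg(f) = 3. Degree is multiplicative: deg(f^5) = (deg f)^5.
deg(f^5) = (3)^5 = 243

243


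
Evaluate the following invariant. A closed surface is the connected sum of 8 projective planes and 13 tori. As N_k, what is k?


Since a >= 1, the sum is non-orientable; each T^2 can be replaced by RP^2 # RP^2 (since T^2#RP^2 = 3RP^2).
Total crosscaps k = 8 + 2*13 = 34.
Check via chi: chi = 8*1 + 13*0 - (8+13-1)*2 = -32 = 2 - k = -32. Consistent.

34


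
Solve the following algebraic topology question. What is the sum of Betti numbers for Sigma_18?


For Sigma_18: b_0 = 1, b_1 = 2g = 36, b_2 = 1.
Total = 1 + 36 + 1 = 38

38


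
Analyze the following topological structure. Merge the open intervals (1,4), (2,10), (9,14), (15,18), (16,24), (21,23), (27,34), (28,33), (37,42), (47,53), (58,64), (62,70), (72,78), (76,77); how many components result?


Sort and merge overlapping open intervals.
Merged: (1,14), (15,24), (27,34), (37,42), (47,53), (58,70), (72,78).
Number of components = 7

7


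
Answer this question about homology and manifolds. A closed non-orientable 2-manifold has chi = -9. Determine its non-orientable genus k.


chi = 2 - k for closed non-orientable surfaces with k crosscaps.
-9 = 2 - k
k = 2 - (-9) = 11

11


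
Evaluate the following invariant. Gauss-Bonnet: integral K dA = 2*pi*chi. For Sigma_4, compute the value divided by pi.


Gauss-Bonnet: integral K dA = 2*pi*chi(M).
chi(Sigma_4) = 2 - 2*4 = -6.
(integral K dA)/pi = 2*chi = 2*(-6) = -12

-12


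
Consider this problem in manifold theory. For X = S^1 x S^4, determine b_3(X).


Each S^d has Poincare polynomial 1 + t^d.
The product S^1 x S^4 has Poincare polynomial prod(1+t^d_i).
Expanding: b_0=1, b_1=1, b_4=1, b_5=1.
b_3 = 0

0


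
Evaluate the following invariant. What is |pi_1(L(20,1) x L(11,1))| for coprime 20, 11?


pi_1(X x Y) = pi_1(X) x pi_1(Y).
pi_1(L(20,1)) = Z/20, pi_1(L(11,1)) = Z/11.
|Z/20 x Z/11| = 20 * 11 = 220

220


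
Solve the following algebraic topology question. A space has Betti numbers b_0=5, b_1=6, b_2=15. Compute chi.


chi = sum_k (-1)^k b_k.
= (5) + (-6) + (15)
= 14

14


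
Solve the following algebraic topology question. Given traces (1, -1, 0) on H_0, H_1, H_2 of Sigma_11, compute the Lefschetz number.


L(f) = tr(f_0*) - tr(f_1*) + tr(f_2*).
= 1 - (-1) + (0)
= 2

2


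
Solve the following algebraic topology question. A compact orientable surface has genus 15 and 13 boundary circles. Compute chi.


For a compact orientable surface with genus g and b boundary components: chi = 2 - 2g - b.
chi = 2 - 2*15 - 13 = 2 - 30 - 13 = -41

-41


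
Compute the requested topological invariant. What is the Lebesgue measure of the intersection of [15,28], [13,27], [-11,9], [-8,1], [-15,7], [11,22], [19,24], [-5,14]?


Intersection = [max(a_i), min(b_i)] = [19, 1].
Since 19 > 1, the intersection is empty.
Length = 0

0


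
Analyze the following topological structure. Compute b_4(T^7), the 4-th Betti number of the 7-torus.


By the Kunneth formula, b_k(T^n) = C(n,k).
b_4(T^7) = C(7,4).
C(7,4) = 7!/(4!*3!) = 35

35


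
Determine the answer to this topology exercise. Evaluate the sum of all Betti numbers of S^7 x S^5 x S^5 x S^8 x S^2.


Total Betti number is multiplicative under products.
Each S^d (d>=1) has total Betti number 2.
There are 5 sphere factors.
Total = 2^5 = 32

32


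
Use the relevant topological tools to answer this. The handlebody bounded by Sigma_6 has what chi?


A genus-g handlebody deformation retracts to a wedge of g circles.
chi(vee_g S^1) = 1 - g.
chi(H_6) = 1 - 6 = -5

-5


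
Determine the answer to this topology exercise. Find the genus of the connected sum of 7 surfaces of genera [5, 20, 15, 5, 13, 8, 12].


Genus is additive under connected sum of orientable surfaces.
g = 5 + 20 + 15 + 5 + 13 + 8 + 12 = 78

78


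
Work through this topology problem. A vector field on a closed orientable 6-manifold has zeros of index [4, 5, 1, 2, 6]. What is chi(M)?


Poincare-Hopf: chi(M) = sum of indices of zeros.
chi = (4) + (5) + (1) + (2) + (6) = 18

18


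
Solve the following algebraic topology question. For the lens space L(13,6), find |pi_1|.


pi_1(L(p,q)) = Z/pZ for any q coprime to p.
|pi_1(L(13,6))| = 13

13


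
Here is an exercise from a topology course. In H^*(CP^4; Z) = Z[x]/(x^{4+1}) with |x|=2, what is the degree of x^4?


|x| = 2 in H^*(CP^n).
|x^4| = 4 * |x| = 4 * 2 = 8

8


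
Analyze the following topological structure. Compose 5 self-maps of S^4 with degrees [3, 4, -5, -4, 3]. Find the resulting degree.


Degree is multiplicative: deg(composition) = product of degrees.
= (3) * (4) * (-5) * (-4) * (3) = 720

720


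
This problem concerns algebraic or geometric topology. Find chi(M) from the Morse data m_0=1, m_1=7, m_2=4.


Morse theory: chi(M) = sum_k (-1)^k m_k where m_k = #(index-k critical points).
= (1) + (-7) + (4) = -2

-2


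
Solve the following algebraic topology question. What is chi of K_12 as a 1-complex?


K_12: V = 12, E = C(12,2) = 66.
chi = V - E = 12 - 66 = -54

-54


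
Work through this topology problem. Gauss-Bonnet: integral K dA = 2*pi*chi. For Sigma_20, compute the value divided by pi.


Gauss-Bonnet: integral K dA = 2*pi*chi(M).
chi(Sigma_20) = 2 - 2*20 = -38.
(integral K dA)/pi = 2*chi = 2*(-38) = -76

-76


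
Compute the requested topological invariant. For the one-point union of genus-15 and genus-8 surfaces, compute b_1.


For a wedge: H_1(A v B) = H_1(A) + H_1(B).
b_1(Sigma_15) = 30, b_1(Sigma_8) = 16.
b_1 = 30 + 16 = 46

46


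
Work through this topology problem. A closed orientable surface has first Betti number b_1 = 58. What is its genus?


For a closed orientable surface: b_1 = 2g.
58 = 2g
g = 58 / 2 = 29

29


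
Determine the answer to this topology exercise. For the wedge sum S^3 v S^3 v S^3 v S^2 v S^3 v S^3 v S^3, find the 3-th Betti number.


For a wedge of spheres, H_k (k>0) is free on one generator per sphere of dimension k.
Spheres of dimension 3: count = 6.
b_3 = 6

6


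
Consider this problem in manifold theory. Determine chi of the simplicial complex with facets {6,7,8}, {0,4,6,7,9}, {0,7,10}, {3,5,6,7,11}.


Enumerate all faces; f-vector: f_0=10, f_1=23, f_2=22, f_3=10, f_4=2.
chi = sum (-1)^k f_k = 1

1


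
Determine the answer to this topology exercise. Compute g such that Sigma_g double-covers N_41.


chi(N_41) = 2 - 41 = -39.
Double cover: chi(Sigma_g) = 2 * chi(N_41) = 2*(-39) = -78.
2 - 2g = -78, so g = (2 - (-78))/2 = 80/2 = 40

40


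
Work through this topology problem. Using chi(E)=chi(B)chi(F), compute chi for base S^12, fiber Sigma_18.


chi(S^12) = 2 (n even), chi(Sigma_18) = 2 - 2*18 = -34.
chi(E) = 2 * (-34) = -68

-68


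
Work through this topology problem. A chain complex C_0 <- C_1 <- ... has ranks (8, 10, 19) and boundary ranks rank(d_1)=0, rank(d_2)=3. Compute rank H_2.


rank H_k = rank(ker d_k) - rank(im d_{k+1}).
rank(ker d_2) = rank(C_2) - rank(d_2) = 19 - 3 = 16.
rank(im d_{2+1}) = 0.
rank H_2 = 16 - 0 = 16

16


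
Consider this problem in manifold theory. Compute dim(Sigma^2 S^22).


Each suspension raises dimension by 1: Sigma S^n = S^{n+1}.
Sigma^2 S^22 = S^{22+2} = S^24

24


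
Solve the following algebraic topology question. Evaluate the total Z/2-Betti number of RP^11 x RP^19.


dim H^*(RP^n; Z/2) = n+1 (one Z/2 in each degree 0..n).
Total Betti number is multiplicative.
Total = (11+1) * (19+1) = 12 * 20 = 240

240


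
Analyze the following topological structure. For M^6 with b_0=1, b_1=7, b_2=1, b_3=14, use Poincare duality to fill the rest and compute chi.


By Poincare duality b_k = b_{6-k}, so full Betti numbers: b_0=1, b_1=7, b_2=1, b_3=14, b_4=1, b_5=7, b_6=1.
chi = sum (-1)^k b_k = -24

-24


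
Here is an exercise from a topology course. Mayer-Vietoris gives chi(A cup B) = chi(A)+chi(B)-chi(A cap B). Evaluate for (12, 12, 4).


chi(A cup B) = chi(A) + chi(B) - chi(A cap B)
= 12 + (12) - (4)
= 20

20


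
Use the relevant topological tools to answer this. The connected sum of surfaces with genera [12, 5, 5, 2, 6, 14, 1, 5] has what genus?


Genus is additive under connected sum of orientable surfaces.
g = 12 + 5 + 5 + 2 + 6 + 14 + 1 + 5 = 50

50


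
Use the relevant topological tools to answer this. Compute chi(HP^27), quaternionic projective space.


HP^27 has one cell in each dimension 0, 4, ..., 4*27 (27+1 cells, all even-dim).
chi = 27 + 1 = 28

28


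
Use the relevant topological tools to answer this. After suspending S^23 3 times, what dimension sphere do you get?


Each suspension raises dimension by 1: Sigma S^n = S^{n+1}.
Sigma^3 S^23 = S^{23+3} = S^26

26


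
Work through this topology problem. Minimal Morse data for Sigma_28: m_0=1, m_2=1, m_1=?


A perfect Morse function has m_k = b_k.
For Sigma_28: b_0=1, b_1=2g=56, b_2=1.
Saddles m_1 = 2g = 56

56


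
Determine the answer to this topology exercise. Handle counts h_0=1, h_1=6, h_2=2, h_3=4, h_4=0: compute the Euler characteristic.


Handles of index k contribute (-1)^k to chi (same as CW cells).
chi = (1) + (-6) + (2) + (-4) + (0) = -7

-7


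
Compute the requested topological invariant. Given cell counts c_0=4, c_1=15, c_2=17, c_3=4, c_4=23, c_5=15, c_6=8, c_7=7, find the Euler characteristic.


chi = sum_k (-1)^k c_k.
= (-1)^0*4 + (-1)^1*15 + (-1)^2*17 + (-1)^3*4 + (-1)^4*23 + (-1)^5*15 + (-1)^6*8 + (-1)^7*7
= (4) + (-15) + (17) + (-4) + (23) + (-15) + (8) + (-7)
= 11

11


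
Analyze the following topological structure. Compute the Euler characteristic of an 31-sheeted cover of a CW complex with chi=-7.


For a finite covering: chi(E) = (number of sheets) * chi(B).
chi(E) = 31 * (-7) = -217

-217


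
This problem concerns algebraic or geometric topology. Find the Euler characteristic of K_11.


K_11: V = 11, E = C(11,2) = 55.
chi = V - E = 11 - 55 = -44

-44


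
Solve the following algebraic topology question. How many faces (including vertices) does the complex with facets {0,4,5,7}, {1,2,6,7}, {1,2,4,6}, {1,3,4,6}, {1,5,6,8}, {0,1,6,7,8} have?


Each maximal simplex on m vertices has 2^m - 1 nonempty faces.
Take the union (dedupe shared faces).
Total distinct faces = 73

73


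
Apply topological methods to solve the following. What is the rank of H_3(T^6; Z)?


By the Kunneth formula, b_k(T^n) = C(n,k).
b_3(T^6) = C(6,3).
C(6,3) = 6!/(3!*3!) = 20

20


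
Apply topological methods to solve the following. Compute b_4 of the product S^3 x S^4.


Each S^d has Poincare polynomial 1 + t^d.
The product S^3 x S^4 has Poincare polynomial prod(1+t^d_i).
Expanding: b_0=1, b_3=1, b_4=1, b_7=1.
b_4 = 1

1


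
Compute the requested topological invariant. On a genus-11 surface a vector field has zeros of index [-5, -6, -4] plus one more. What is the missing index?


Poincare-Hopf: sum of indices = chi(M).
chi(Sigma_11) = 2 - 2*11 = -20.
Sum of known indices = -15.
x = chi - (sum known) = -20 - (-15) = -5

-5


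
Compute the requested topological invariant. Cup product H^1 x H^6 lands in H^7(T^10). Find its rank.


Cup product: H^p x H^q -> H^{p+q}; here p+q = 1+6 = 7.
rank H^k(T^n) = C(n,k).
C(10,7) = 120

120


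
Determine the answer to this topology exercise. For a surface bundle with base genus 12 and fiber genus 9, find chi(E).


For a fiber bundle F -> E -> B (with CW structure): chi(E) = chi(B) * chi(F).
chi(Sigma_12) = -22, chi(Sigma_9) = -16.
chi(E) = (-22) * (-16) = 352

352


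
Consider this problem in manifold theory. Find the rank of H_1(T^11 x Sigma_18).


pi_1(A x B) = pi_1(A) x pi_1(B); rank of abelianization = b_1.
b_1(T^11) = 11, b_1(Sigma_18) = 2*18 = 36.
b_1(product) = 11 + 36 = 47

47


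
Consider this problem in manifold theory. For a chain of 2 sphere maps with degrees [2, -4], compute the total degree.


Degree is multiplicative: deg(composition) = product of degrees.
= (2) * (-4) = -8

-8


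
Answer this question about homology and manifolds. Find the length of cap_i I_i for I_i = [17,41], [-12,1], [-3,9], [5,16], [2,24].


Intersection = [max(a_i), min(b_i)] = [17, 1].
Since 17 > 1, the intersection is empty.
Length = 0

0


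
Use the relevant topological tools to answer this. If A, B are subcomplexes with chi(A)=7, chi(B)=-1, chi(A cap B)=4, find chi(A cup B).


chi(A cup B) = chi(A) + chi(B) - chi(A cap B)
= 7 + (-1) - (4)
= 2

2


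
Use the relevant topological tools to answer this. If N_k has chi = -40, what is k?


chi = 2 - k for closed non-orientable surfaces with k crosscaps.
-40 = 2 - k
k = 2 - (-40) = 42

42


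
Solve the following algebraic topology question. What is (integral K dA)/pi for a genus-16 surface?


Gauss-Bonnet: integral K dA = 2*pi*chi(M).
chi(Sigma_16) = 2 - 2*16 = -30.
(integral K dA)/pi = 2*chi = 2*(-30) = -60

-60


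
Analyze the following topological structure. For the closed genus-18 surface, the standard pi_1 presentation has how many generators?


Standard presentation: pi_1(Sigma_g) = <a_1,b_1,...,a_g,b_g | [a_1,b_1]...[a_g,b_g] = 1>.
Number of generators = 2g = 2*18 = 36

36


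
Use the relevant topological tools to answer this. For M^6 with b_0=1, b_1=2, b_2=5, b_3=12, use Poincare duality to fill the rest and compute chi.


By Poincare duality b_k = b_{6-k}, so full Betti numbers: b_0=1, b_1=2, b_2=5, b_3=12, b_4=5, b_5=2, b_6=1.
chi = sum (-1)^k b_k = -4

-4


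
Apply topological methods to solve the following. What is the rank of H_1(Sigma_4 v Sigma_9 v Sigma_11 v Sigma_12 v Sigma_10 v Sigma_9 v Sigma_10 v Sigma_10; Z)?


For a wedge X v Y: reduced H_k(X v Y) = H_k(X) + H_k(Y).
Each Sigma_g contributes b_1 = 2g.
b_1 = 8 + 18 + 22 + 24 + 20 + 18 + 20 + 20 = 150

150


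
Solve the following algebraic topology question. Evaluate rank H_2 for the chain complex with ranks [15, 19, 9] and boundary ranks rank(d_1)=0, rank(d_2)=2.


rank H_k = rank(ker d_k) - rank(im d_{k+1}).
rank(ker d_2) = rank(C_2) - rank(d_2) = 9 - 2 = 7.
rank(im d_{2+1}) = 0.
rank H_2 = 7 - 0 = 7

7


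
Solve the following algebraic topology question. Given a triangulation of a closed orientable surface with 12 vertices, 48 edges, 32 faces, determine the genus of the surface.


chi = V - E + F = 12 - 48 + 32 = -4
For orientable closed surface: chi = 2 - 2g, so g = (2 - chi)/2.
g = (2 - (-4)) / 2 = 6 / 2 = 3

3


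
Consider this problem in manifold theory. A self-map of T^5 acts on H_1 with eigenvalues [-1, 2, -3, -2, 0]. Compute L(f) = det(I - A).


For a torus self-map: L(f) = det(I - A) where A acts on H_1.
L(f) = (1--1) * (1-2) * (1--3) * (1--2) * (1-0) = 2 * -1 * 4 * 3 * 1 = -24

-24
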